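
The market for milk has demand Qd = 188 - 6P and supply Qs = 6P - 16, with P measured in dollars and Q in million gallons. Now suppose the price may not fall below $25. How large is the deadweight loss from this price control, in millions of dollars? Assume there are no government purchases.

Setting quantity demanded equal to quantity supplied, 188 - 6P = 6P - 16, gives P* = 17 and Q* = 86.
Since 25 > 17, the floor is binding.
At P = 25: Qd = 188 - 6·25 = 38 and Qs = 6·25 - 16 = 134.
Quantity traded falls to 38. At Q = 38 the demand price is (188 - 38)/6 = 25 and the supply price is (16 + 38)/6 = 9.
Deadweight loss = ½ · (25 - 9) · (86 - 38) = ½ · 16 · 48 = 384.

384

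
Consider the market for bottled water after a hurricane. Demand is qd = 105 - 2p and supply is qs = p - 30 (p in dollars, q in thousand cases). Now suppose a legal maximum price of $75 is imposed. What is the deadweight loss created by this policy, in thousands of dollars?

0

Without the control the market clears where 105 - 2p = p - 30, i.e. p* = 45 and q* = 15.
The ceiling of 75 is above the equilibrium price 45, so it is not binding; the market clears at p* = 45, q* = 15.
Since the control does not bind, no trades are prevented and deadweight loss is zero.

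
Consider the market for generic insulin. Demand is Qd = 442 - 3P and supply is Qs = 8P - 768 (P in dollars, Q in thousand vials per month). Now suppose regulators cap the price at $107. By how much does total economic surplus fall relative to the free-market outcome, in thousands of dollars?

Setting quantity demanded equal to quantity supplied, 442 - 3P = 8P - 768, gives P* = 110 and Q* = 112.
Because the ceiling (107) lies below the market-clearing price, it is binding.
At P = 107: Qd = 442 - 3·107 = 121 and Qs = 8·107 - 768 = 88.
Quantity traded falls to 88. At Q = 88 the demand price is (442 - 88)/3 = 118 and the supply price is (768 + 88)/8 = 107.
Deadweight loss = ½ · (118 - 107) · (112 - 88) = ½ · 11 · 24 = 132.

132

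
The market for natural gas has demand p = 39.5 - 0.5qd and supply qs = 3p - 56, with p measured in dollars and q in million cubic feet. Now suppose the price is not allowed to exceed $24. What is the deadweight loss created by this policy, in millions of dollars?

33.75

Rearranging demand gives qd = 79 - 2p. Setting quantity demanded equal to quantity supplied, 79 - 2p = 3p - 56, gives p* = 27 and q* = 25.
The ceiling of 24 is below the equilibrium price 27, so it binds.
At p = 24: qd = 79 - 2·24 = 31 and qs = 3·24 - 56 = 16.
Quantity traded falls to 16. At q = 16 the demand price is (79 - 16)/2 = 31.5 and the supply price is (56 + 16)/3 = 24.
Deadweight loss = ½ · (31.5 - 24) · (25 - 16) = ½ · 7.5 · 9 = 33.75.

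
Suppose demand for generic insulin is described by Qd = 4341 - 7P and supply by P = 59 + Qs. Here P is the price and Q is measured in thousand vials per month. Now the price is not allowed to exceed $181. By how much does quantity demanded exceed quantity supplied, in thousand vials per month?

2952

Rearranging supply gives Qs = P - 59. Setting quantity demanded equal to quantity supplied, 4341 - 7P = P - 59, gives P* = 550 and Q* = 491.
The ceiling of 181 is below the equilibrium price 550, so it binds.
At P = 181: Qd = 4341 - 7·181 = 3074 and Qs = 181 - 59 = 122.
Shortage = Qd - Qs = 3074 - 122 = 2952.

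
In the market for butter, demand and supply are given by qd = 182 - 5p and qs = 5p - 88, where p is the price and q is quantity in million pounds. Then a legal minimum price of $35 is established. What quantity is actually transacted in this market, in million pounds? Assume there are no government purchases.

Without the control the market clears where 182 - 5p = 5p - 88, i.e. p* = 27 and q* = 47.
Because the floor (35) lies above the market-clearing price, it is binding.
At p = 35: qd = 182 - 5·35 = 7 and qs = 5·35 - 88 = 87.
The quantity actually transacted is the short side, demand: 7.

7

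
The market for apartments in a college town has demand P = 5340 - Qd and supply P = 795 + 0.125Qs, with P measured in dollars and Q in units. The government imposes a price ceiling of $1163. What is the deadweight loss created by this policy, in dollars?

Rearranging demand gives Qd = 5340 - P; rearranging supply gives Qs = 8P - 6360. In a free market, 5340 - P = 8P - 6360 gives the equilibrium P* = 1300, Q* = 4040.
Because the ceiling (1163) lies below the market-clearing price, it is binding.
At P = 1163: Qd = 5340 - 1163 = 4177 and Qs = 8·1163 - 6360 = 2944.
Quantity traded falls to 2944. At Q = 2944 the demand price is 5340 - 2944 = 2396 and the supply price is (6360 + 2944)/8 = 1163.
Deadweight loss = ½ · (2396 - 1163) · (4040 - 2944) = ½ · 1233 · 1096 = 675684.

675684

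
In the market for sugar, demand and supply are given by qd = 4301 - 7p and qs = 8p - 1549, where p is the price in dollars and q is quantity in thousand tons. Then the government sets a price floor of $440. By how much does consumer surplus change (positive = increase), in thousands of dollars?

-69800

Setting quantity demanded equal to quantity supplied, 4301 - 7p = 8p - 1549, gives p* = 390 and q* = 1571.
Since 440 > 390, the floor is binding.
At p = 440: qd = 4301 - 7·440 = 1221 and qs = 8·440 - 1549 = 1971.
Consumer surplus without the control is ½ · (4301/7 - 390) · 1571 = 2468041/14.
With the floor, consumers buy 1221 units at 440, so CS = ½ · (4301/7 - 440) · 1221 = 1490841/14.
Change in consumer surplus = 1490841/14 - 2468041/14 = -69800.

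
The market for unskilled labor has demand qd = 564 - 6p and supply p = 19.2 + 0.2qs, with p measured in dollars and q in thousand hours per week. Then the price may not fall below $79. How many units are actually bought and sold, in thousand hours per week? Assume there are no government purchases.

90

Rearranging supply gives qs = 5p - 96. In a free market, 564 - 6p = 5p - 96 gives the equilibrium p* = 60, q* = 204.
Since 79 > 60, the floor is binding.
At p = 79: qd = 564 - 6·79 = 90 and qs = 5·79 - 96 = 299.
The quantity actually transacted is the short side, demand: 90.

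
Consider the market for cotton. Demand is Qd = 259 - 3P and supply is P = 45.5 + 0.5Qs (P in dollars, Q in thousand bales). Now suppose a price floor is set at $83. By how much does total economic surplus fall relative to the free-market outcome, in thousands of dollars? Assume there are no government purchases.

633.75

Rearranging supply gives Qs = 2P - 91. In a free market, 259 - 3P = 2P - 91 gives the equilibrium P* = 70, Q* = 49.
Because the floor (83) lies above the market-clearing price, it is binding.
At P = 83: Qd = 259 - 3·83 = 10 and Qs = 2·83 - 91 = 75.
Quantity traded falls to 10. At Q = 10 the demand price is (259 - 10)/3 = 83 and the supply price is (91 + 10)/2 = 50.5.
Deadweight loss = ½ · (83 - 50.5) · (49 - 10) = ½ · 32.5 · 39 = 633.75.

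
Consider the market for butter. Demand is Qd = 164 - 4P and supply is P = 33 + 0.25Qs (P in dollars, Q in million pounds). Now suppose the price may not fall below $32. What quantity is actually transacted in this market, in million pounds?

Rearranging supply gives Qs = 4P - 132. Setting quantity demanded equal to quantity supplied, 164 - 4P = 4P - 132, gives P* = 37 and Q* = 16.
The floor of 32 is below the equilibrium price 37, so it is not binding; the market clears at P* = 37, Q* = 16.

16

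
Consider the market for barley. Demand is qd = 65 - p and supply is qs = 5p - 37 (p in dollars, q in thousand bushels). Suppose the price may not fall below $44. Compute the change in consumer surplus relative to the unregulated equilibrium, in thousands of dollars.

-931.5

In a free market, 65 - p = 5p - 37 gives the equilibrium p* = 17, q* = 48.
Since 44 > 17, the floor is binding.
At p = 44: qd = 65 - 44 = 21 and qs = 5·44 - 37 = 183.
Consumer surplus without the control is ½ · (65 - 17) · 48 = 1152.
With the floor, consumers buy 21 units at 44, so CS = ½ · (65 - 44) · 21 = 220.5.
Change in consumer surplus = 220.5 - 1152 = -931.5.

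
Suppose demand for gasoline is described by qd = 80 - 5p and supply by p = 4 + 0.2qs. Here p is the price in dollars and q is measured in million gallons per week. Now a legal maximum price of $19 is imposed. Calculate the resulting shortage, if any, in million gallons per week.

0

Rearranging supply gives qs = 5p - 20. Equilibrium: 80 - 5p = 5p - 20, so 100 = 10p and p* = 10, q* = 30.
The ceiling of 19 is above the equilibrium price 10, so it is not binding; the market clears at p* = 10, q* = 30.
Since the control does not bind, there is no shortage.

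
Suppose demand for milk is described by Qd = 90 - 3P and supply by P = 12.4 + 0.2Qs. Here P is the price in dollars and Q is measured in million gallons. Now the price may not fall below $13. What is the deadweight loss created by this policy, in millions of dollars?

Rearranging supply gives Qs = 5P - 62. Setting quantity demanded equal to quantity supplied, 90 - 3P = 5P - 62, gives P* = 19 and Q* = 33.
Since 13 is below P* = 19, the floor does not bind and the free-market outcome prevails.
Since the control does not bind, no trades are prevented and deadweight loss is zero.

0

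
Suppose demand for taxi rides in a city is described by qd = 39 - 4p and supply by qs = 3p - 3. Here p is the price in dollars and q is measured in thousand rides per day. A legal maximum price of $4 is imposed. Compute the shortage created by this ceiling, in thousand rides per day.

Without the control the market clears where 39 - 4p = 3p - 3, i.e. p* = 6 and q* = 15.
The ceiling of 4 is below the equilibrium price 6, so it binds.
At p = 4: qd = 39 - 4·4 = 23 and qs = 3·4 - 3 = 9.
Shortage = qd - qs = 23 - 9 = 14.

14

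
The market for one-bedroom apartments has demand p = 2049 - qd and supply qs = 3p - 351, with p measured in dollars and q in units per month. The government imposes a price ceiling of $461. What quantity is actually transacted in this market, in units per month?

Rearranging demand gives qd = 2049 - p. Setting quantity demanded equal to quantity supplied, 2049 - p = 3p - 351, gives p* = 600 and q* = 1449.
The ceiling of 461 is below the equilibrium price 600, so it binds.
At p = 461: qd = 2049 - 461 = 1588 and qs = 3·461 - 351 = 1032.
The quantity actually transacted is the short side, supply: 1032.

1032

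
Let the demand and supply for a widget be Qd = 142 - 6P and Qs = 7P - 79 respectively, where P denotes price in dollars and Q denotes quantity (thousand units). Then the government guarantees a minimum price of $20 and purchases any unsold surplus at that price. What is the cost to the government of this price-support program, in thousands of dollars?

Setting quantity demanded equal to quantity supplied, 142 - 6P = 7P - 79, gives P* = 17 and Q* = 40.
The floor of 20 is above the equilibrium price 17, so it binds.
At P = 20: Qd = 142 - 6·20 = 22 and Qs = 7·20 - 79 = 61.
Surplus = Qs - Qd = 39.
Government expenditure = surplus × support price = 39 × 20 = 780.

780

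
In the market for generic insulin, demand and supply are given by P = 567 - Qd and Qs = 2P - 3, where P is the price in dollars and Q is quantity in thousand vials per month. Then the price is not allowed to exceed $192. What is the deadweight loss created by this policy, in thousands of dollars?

0

Rearranging demand gives Qd = 567 - P. Without the control the market clears where 567 - P = 2P - 3, i.e. P* = 190 and Q* = 377.
The ceiling of 192 is above the equilibrium price 190, so it is not binding; the market clears at P* = 190, Q* = 377.
Since the control does not bind, no trades are prevented and deadweight loss is zero.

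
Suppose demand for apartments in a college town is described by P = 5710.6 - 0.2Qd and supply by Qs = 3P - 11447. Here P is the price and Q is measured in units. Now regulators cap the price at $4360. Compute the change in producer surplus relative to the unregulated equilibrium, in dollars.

-1659520

Rearranging demand gives Qd = 28553 - 5P. Equilibrium: 28553 - 5P = 3P - 11447, so 40000 = 8P and P* = 5000, Q* = 3553.
Since 4360 < 5000, the ceiling is binding.
At P = 4360: Qd = 28553 - 5·4360 = 6753 and Qs = 3·4360 - 11447 = 1633.
Producer surplus without the control is ½ · (5000 - 11447/3) · 3553 = 12623809/6.
With the ceiling, producers sell 1633 units at 4360, so PS = ½ · (4360 - 11447/3) · 1633 = 2666689/6.
Change in producer surplus = 2666689/6 - 12623809/6 = -1659520.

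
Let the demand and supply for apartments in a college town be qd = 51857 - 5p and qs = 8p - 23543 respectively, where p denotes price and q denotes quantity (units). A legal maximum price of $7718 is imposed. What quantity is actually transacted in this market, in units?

In a free market, 51857 - 5p = 8p - 23543 gives the equilibrium p* = 5800, q* = 22857.
The ceiling of 7718 is above the equilibrium price 5800, so it is not binding; the market clears at p* = 5800, q* = 22857.

22857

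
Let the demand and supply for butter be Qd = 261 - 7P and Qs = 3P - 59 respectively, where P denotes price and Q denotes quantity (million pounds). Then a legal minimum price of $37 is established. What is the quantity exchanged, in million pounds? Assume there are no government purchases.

Without the control the market clears where 261 - 7P = 3P - 59, i.e. P* = 32 and Q* = 37.
The floor of 37 is above the equilibrium price 32, so it binds.
At P = 37: Qd = 261 - 7·37 = 2 and Qs = 3·37 - 59 = 52.
The quantity actually transacted is the short side, demand: 2.

2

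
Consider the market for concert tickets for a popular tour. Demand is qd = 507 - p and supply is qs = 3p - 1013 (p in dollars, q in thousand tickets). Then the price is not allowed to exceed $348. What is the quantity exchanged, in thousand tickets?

31

In a free market, 507 - p = 3p - 1013 gives the equilibrium p* = 380, q* = 127.
Because the ceiling (348) lies below the market-clearing price, it is binding.
At p = 348: qd = 507 - 348 = 159 and qs = 3·348 - 1013 = 31.
The quantity actually transacted is the short side, supply: 31.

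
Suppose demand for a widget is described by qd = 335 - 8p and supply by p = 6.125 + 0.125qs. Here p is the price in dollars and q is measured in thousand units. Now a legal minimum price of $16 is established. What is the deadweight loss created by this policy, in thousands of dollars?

Rearranging supply gives qs = 8p - 49. Equilibrium: 335 - 8p = 8p - 49, so 384 = 16p and p* = 24, q* = 143.
Since 16 is below p* = 24, the floor does not bind and the free-market outcome prevails.
Since the control does not bind, no trades are prevented and deadweight loss is zero.

0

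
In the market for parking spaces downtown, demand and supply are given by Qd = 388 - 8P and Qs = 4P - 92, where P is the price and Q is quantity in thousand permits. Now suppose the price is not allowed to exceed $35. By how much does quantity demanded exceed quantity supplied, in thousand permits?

60

Equilibrium: 388 - 8P = 4P - 92, so 480 = 12P and P* = 40, Q* = 68.
Because the ceiling (35) lies below the market-clearing price, it is binding.
At P = 35: Qd = 388 - 8·35 = 108 and Qs = 4·35 - 92 = 48.
Shortage = Qd - Qs = 108 - 48 = 60.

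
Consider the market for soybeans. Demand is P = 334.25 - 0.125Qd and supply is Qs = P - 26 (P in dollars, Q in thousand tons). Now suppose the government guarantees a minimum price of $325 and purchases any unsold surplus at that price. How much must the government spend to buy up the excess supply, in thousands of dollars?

Rearranging demand gives Qd = 2674 - 8P. In a free market, 2674 - 8P = P - 26 gives the equilibrium P* = 300, Q* = 274.
The floor of 325 is above the equilibrium price 300, so it binds.
At P = 325: Qd = 2674 - 8·325 = 74 and Qs = 325 - 26 = 299.
Surplus = Qs - Qd = 225.
Government expenditure = surplus × support price = 225 × 325 = 73125.

73125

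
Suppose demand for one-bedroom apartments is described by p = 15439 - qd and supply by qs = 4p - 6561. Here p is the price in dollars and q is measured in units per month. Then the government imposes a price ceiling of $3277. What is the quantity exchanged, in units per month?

Rearranging demand gives qd = 15439 - p. Equilibrium: 15439 - p = 4p - 6561, so 22000 = 5p and p* = 4400, q* = 11039.
Because the ceiling (3277) lies below the market-clearing price, it is binding.
At p = 3277: qd = 15439 - 3277 = 12162 and qs = 4·3277 - 6561 = 6547.
The quantity actually transacted is the short side, supply: 6547.

6547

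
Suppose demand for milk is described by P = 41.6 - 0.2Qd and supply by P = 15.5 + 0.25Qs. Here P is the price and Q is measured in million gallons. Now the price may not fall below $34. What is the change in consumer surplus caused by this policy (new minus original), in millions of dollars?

-192

Rearranging demand gives Qd = 208 - 5P; rearranging supply gives Qs = 4P - 62. Without the control the market clears where 208 - 5P = 4P - 62, i.e. P* = 30 and Q* = 58.
Since 34 > 30, the floor is binding.
At P = 34: Qd = 208 - 5·34 = 38 and Qs = 4·34 - 62 = 74.
Consumer surplus without the control is ½ · (41.6 - 30) · 58 = 336.4.
With the floor, consumers buy 38 units at 34, so CS = ½ · (41.6 - 34) · 38 = 144.4.
Change in consumer surplus = 144.4 - 336.4 = -192.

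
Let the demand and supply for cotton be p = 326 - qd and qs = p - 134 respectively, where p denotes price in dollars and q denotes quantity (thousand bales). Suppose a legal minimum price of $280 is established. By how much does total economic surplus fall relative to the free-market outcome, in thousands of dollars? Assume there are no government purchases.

2500

Rearranging demand gives qd = 326 - p. Setting quantity demanded equal to quantity supplied, 326 - p = p - 134, gives p* = 230 and q* = 96.
Because the floor (280) lies above the market-clearing price, it is binding.
At p = 280: qd = 326 - 280 = 46 and qs = 280 - 134 = 146.
Quantity traded falls to 46. At q = 46 the demand price is 326 - 46 = 280 and the supply price is 134 + 46 = 180.
Deadweight loss = ½ · (280 - 180) · (96 - 46) = ½ · 100 · 50 = 2500.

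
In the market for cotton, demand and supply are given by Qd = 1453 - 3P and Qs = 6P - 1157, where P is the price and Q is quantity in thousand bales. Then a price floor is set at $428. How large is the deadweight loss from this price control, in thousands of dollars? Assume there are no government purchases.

In a free market, 1453 - 3P = 6P - 1157 gives the equilibrium P* = 290, Q* = 583.
Since 428 > 290, the floor is binding.
At P = 428: Qd = 1453 - 3·428 = 169 and Qs = 6·428 - 1157 = 1411.
Quantity traded falls to 169. At Q = 169 the demand price is (1453 - 169)/3 = 428 and the supply price is (1157 + 169)/6 = 221.
Deadweight loss = ½ · (428 - 221) · (583 - 169) = ½ · 207 · 414 = 42849.

42849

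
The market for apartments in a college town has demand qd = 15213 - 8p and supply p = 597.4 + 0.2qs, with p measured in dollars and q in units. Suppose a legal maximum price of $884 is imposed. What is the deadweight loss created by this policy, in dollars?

1081665

Rearranging supply gives qs = 5p - 2987. Setting quantity demanded equal to quantity supplied, 15213 - 8p = 5p - 2987, gives p* = 1400 and q* = 4013.
Because the ceiling (884) lies below the market-clearing price, it is binding.
At p = 884: qd = 15213 - 8·884 = 8141 and qs = 5·884 - 2987 = 1433.
Quantity traded falls to 1433. At q = 1433 the demand price is (15213 - 1433)/8 = 1722.5 and the supply price is (2987 + 1433)/5 = 884.
Deadweight loss = ½ · (1722.5 - 884) · (4013 - 1433) = ½ · 838.5 · 2580 = 1081665.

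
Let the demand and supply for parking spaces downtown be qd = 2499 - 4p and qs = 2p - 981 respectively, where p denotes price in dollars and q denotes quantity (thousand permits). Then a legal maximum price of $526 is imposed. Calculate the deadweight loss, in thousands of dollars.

4374

In a free market, 2499 - 4p = 2p - 981 gives the equilibrium p* = 580, q* = 179.
Since 526 < 580, the ceiling is binding.
At p = 526: qd = 2499 - 4·526 = 395 and qs = 2·526 - 981 = 71.
Quantity traded falls to 71. At q = 71 the demand price is (2499 - 71)/4 = 607 and the supply price is (981 + 71)/2 = 526.
Deadweight loss = ½ · (607 - 526) · (179 - 71) = ½ · 81 · 108 = 4374.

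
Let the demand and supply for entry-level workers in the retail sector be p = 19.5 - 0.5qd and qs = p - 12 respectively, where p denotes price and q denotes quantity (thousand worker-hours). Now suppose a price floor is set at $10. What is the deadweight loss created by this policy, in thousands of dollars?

0

Rearranging demand gives qd = 39 - 2p. In a free market, 39 - 2p = p - 12 gives the equilibrium p* = 17, q* = 5.
Since 10 is below p* = 17, the floor does not bind and the free-market outcome prevails.
Since the control does not bind, no trades are prevented and deadweight loss is zero.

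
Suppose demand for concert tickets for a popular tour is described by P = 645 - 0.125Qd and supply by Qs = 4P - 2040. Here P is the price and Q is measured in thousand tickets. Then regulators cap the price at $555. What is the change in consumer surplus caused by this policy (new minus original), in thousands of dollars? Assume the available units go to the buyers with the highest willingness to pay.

Rearranging demand gives Qd = 5160 - 8P. Without the control the market clears where 5160 - 8P = 4P - 2040, i.e. P* = 600 and Q* = 360.
The ceiling of 555 is below the equilibrium price 600, so it binds.
At P = 555: Qd = 5160 - 8·555 = 720 and Qs = 4·555 - 2040 = 180.
Consumer surplus without the control is ½ · (645 - 600) · 360 = 8100.
With the ceiling, 180 units are sold at 555 (assume they go to the highest-value buyers). The demand price at Q = 180 is 622.5, so CS = ½ · [(645 - 555) + (622.5 - 555)] · 180 = 14175.
Change in consumer surplus = 14175 - 8100 = 6075.

6075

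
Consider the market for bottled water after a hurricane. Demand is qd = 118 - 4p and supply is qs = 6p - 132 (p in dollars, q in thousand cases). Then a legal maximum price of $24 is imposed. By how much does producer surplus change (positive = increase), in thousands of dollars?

In a free market, 118 - 4p = 6p - 132 gives the equilibrium p* = 25, q* = 18.
Since 24 < 25, the ceiling is binding.
At p = 24: qd = 118 - 4·24 = 22 and qs = 6·24 - 132 = 12.
Producer surplus without the control is ½ · (25 - 22) · 18 = 27.
With the ceiling, producers sell 12 units at 24, so PS = ½ · (24 - 22) · 12 = 12.
Change in producer surplus = 12 - 27 = -15.

-15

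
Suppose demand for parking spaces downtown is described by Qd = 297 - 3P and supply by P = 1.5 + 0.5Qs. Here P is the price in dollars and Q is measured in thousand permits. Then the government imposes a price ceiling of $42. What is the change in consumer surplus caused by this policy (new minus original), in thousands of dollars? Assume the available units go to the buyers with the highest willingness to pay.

Rearranging supply gives Qs = 2P - 3. In a free market, 297 - 3P = 2P - 3 gives the equilibrium P* = 60, Q* = 117.
Since 42 < 60, the ceiling is binding.
At P = 42: Qd = 297 - 3·42 = 171 and Qs = 2·42 - 3 = 81.
Consumer surplus without the control is ½ · (99 - 60) · 117 = 2281.5.
With the ceiling, 81 units are sold at 42 (assume they go to the highest-value buyers). The demand price at Q = 81 is 72, so CS = ½ · [(99 - 42) + (72 - 42)] · 81 = 3523.5.
Change in consumer surplus = 3523.5 - 2281.5 = 1242.

1242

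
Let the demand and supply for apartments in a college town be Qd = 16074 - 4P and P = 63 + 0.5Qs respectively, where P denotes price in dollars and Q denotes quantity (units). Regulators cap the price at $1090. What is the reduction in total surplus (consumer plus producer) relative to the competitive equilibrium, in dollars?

3888150

Rearranging supply gives Qs = 2P - 126. Setting quantity demanded equal to quantity supplied, 16074 - 4P = 2P - 126, gives P* = 2700 and Q* = 5274.
Since 1090 < 2700, the ceiling is binding.
At P = 1090: Qd = 16074 - 4·1090 = 11714 and Qs = 2·1090 - 126 = 2054.
Quantity traded falls to 2054. At Q = 2054 the demand price is (16074 - 2054)/4 = 3505 and the supply price is (126 + 2054)/2 = 1090.
Deadweight loss = ½ · (3505 - 1090) · (5274 - 2054) = ½ · 2415 · 3220 = 3888150.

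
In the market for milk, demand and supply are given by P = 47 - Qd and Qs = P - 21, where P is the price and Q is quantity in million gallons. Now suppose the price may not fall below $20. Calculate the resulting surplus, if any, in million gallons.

Rearranging demand gives Qd = 47 - P. Without the control the market clears where 47 - P = P - 21, i.e. P* = 34 and Q* = 13.
The floor of 20 is below the equilibrium price 34, so it is not binding; the market clears at P* = 34, Q* = 13.
Since the control does not bind, there is no surplus.

0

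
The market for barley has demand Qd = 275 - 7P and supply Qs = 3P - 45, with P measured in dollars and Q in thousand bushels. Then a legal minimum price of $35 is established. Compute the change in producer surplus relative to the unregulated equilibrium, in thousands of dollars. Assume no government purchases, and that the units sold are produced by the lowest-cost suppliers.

Equilibrium: 275 - 7P = 3P - 45, so 320 = 10P and P* = 32, Q* = 51.
The floor of 35 is above the equilibrium price 32, so it binds.
At P = 35: Qd = 275 - 7·35 = 30 and Qs = 3·35 - 45 = 60.
Producer surplus without the control is ½ · (32 - 15) · 51 = 433.5.
With the floor, 30 units are sold at 35. The supply price at Q = 30 is 25, so PS = ½ · [(35 - 15) + (35 - 25)] · 30 = 450.
Change in producer surplus = 450 - 433.5 = 16.5.

16.5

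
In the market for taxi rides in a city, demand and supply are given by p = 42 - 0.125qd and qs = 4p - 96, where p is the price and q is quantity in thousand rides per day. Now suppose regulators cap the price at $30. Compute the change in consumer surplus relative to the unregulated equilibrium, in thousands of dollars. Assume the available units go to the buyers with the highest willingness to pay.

Rearranging demand gives qd = 336 - 8p. Equilibrium: 336 - 8p = 4p - 96, so 432 = 12p and p* = 36, q* = 48.
Since 30 < 36, the ceiling is binding.
At p = 30: qd = 336 - 8·30 = 96 and qs = 4·30 - 96 = 24.
Consumer surplus without the control is ½ · (42 - 36) · 48 = 144.
With the ceiling, 24 units are sold at 30 (assume they go to the highest-value buyers). The demand price at q = 24 is 39, so CS = ½ · [(42 - 30) + (39 - 30)] · 24 = 252.
Change in consumer surplus = 252 - 144 = 108.

108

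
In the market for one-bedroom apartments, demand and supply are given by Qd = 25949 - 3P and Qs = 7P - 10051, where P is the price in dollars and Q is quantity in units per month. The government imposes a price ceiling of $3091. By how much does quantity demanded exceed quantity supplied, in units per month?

5090

Without the control the market clears where 25949 - 3P = 7P - 10051, i.e. P* = 3600 and Q* = 15149.
The ceiling of 3091 is below the equilibrium price 3600, so it binds.
At P = 3091: Qd = 25949 - 3·3091 = 16676 and Qs = 7·3091 - 10051 = 11586.
Shortage = Qd - Qs = 16676 - 11586 = 5090.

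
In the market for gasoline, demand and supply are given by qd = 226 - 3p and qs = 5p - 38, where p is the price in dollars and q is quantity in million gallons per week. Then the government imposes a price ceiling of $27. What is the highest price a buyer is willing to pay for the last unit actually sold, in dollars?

43

Without the control the market clears where 226 - 3p = 5p - 38, i.e. p* = 33 and q* = 127.
Since 27 < 33, the ceiling is binding.
At p = 27: qd = 226 - 3·27 = 145 and qs = 5·27 - 38 = 97.
Only 97 units reach the market. On the demand curve, the marginal buyer's willingness to pay at q = 97 is (226 - 97)/3 = 43.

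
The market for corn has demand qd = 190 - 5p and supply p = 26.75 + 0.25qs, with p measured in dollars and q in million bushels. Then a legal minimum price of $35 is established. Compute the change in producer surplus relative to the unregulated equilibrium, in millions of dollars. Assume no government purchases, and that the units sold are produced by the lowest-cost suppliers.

17.5

Rearranging supply gives qs = 4p - 107. Equilibrium: 190 - 5p = 4p - 107, so 297 = 9p and p* = 33, q* = 25.
The floor of 35 is above the equilibrium price 33, so it binds.
At p = 35: qd = 190 - 5·35 = 15 and qs = 4·35 - 107 = 33.
Producer surplus without the control is ½ · (33 - 26.75) · 25 = 78.125.
With the floor, 15 units are sold at 35. The supply price at q = 15 is 30.5, so PS = ½ · [(35 - 26.75) + (35 - 30.5)] · 15 = 95.625.
Change in producer surplus = 95.625 - 78.125 = 17.5.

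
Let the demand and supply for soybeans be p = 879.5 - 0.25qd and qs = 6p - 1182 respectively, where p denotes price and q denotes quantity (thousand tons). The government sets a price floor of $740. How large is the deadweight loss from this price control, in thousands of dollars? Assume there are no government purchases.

Rearranging demand gives qd = 3518 - 4p. Setting quantity demanded equal to quantity supplied, 3518 - 4p = 6p - 1182, gives p* = 470 and q* = 1638.
Because the floor (740) lies above the market-clearing price, it is binding.
At p = 740: qd = 3518 - 4·740 = 558 and qs = 6·740 - 1182 = 3258.
Quantity traded falls to 558. At q = 558 the demand price is (3518 - 558)/4 = 740 and the supply price is (1182 + 558)/6 = 290.
Deadweight loss = ½ · (740 - 290) · (1638 - 558) = ½ · 450 · 1080 = 243000.

243000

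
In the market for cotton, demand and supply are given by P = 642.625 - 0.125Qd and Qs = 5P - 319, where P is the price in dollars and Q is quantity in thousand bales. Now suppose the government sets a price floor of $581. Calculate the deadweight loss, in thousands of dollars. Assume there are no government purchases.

269578.4

Rearranging demand gives Qd = 5141 - 8P. Setting quantity demanded equal to quantity supplied, 5141 - 8P = 5P - 319, gives P* = 420 and Q* = 1781.
Because the floor (581) lies above the market-clearing price, it is binding.
At P = 581: Qd = 5141 - 8·581 = 493 and Qs = 5·581 - 319 = 2586.
Quantity traded falls to 493. At Q = 493 the demand price is (5141 - 493)/8 = 581 and the supply price is (319 + 493)/5 = 162.4.
Deadweight loss = ½ · (581 - 162.4) · (1781 - 493) = ½ · 418.6 · 1288 = 269578.4.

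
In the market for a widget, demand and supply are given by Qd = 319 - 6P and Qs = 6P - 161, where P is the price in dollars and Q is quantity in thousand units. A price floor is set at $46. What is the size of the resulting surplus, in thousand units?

72

In a free market, 319 - 6P = 6P - 161 gives the equilibrium P* = 40, Q* = 79.
The floor of 46 is above the equilibrium price 40, so it binds.
At P = 46: Qd = 319 - 6·46 = 43 and Qs = 6·46 - 161 = 115.
Surplus = Qs - Qd = 115 - 43 = 72.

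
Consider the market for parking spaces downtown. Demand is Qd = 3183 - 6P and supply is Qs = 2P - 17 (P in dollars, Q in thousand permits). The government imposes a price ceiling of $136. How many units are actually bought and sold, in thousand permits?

255

Without the control the market clears where 3183 - 6P = 2P - 17, i.e. P* = 400 and Q* = 783.
Because the ceiling (136) lies below the market-clearing price, it is binding.
At P = 136: Qd = 3183 - 6·136 = 2367 and Qs = 2·136 - 17 = 255.
The quantity actually transacted is the short side, supply: 255.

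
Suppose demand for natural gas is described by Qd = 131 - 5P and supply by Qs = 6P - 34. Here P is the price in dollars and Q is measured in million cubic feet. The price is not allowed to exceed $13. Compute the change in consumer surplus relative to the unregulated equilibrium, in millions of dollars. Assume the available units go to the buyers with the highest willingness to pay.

Setting quantity demanded equal to quantity supplied, 131 - 5P = 6P - 34, gives P* = 15 and Q* = 56.
Since 13 < 15, the ceiling is binding.
At P = 13: Qd = 131 - 5·13 = 66 and Qs = 6·13 - 34 = 44.
Consumer surplus without the control is ½ · (26.2 - 15) · 56 = 313.6.
With the ceiling, 44 units are sold at 13 (assume they go to the highest-value buyers). The demand price at Q = 44 is 17.4, so CS = ½ · [(26.2 - 13) + (17.4 - 13)] · 44 = 387.2.
Change in consumer surplus = 387.2 - 313.6 = 73.6.

73.6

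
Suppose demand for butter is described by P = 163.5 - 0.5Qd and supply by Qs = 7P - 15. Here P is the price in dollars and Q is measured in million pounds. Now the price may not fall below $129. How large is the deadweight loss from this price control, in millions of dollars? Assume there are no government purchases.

10647

Rearranging demand gives Qd = 327 - 2P. Setting quantity demanded equal to quantity supplied, 327 - 2P = 7P - 15, gives P* = 38 and Q* = 251.
Because the floor (129) lies above the market-clearing price, it is binding.
At P = 129: Qd = 327 - 2·129 = 69 and Qs = 7·129 - 15 = 888.
Quantity traded falls to 69. At Q = 69 the demand price is (327 - 69)/2 = 129 and the supply price is (15 + 69)/7 = 12.
Deadweight loss = ½ · (129 - 12) · (251 - 69) = ½ · 117 · 182 = 10647.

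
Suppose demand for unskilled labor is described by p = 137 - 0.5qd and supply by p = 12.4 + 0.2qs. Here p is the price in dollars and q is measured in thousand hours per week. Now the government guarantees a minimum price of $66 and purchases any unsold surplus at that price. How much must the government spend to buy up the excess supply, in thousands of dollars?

8316

Rearranging demand gives qd = 274 - 2p; rearranging supply gives qs = 5p - 62. Without the control the market clears where 274 - 2p = 5p - 62, i.e. p* = 48 and q* = 178.
Since 66 > 48, the floor is binding.
At p = 66: qd = 274 - 2·66 = 142 and qs = 5·66 - 62 = 268.
Surplus = qs - qd = 126.
Government expenditure = surplus × support price = 126 × 66 = 8316.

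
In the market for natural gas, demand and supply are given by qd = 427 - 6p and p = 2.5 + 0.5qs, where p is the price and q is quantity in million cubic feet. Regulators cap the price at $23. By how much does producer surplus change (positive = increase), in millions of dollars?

-2232

Rearranging supply gives qs = 2p - 5. In a free market, 427 - 6p = 2p - 5 gives the equilibrium p* = 54, q* = 103.
The ceiling of 23 is below the equilibrium price 54, so it binds.
At p = 23: qd = 427 - 6·23 = 289 and qs = 2·23 - 5 = 41.
Producer surplus without the control is ½ · (54 - 2.5) · 103 = 2652.25.
With the ceiling, producers sell 41 units at 23, so PS = ½ · (23 - 2.5) · 41 = 420.25.
Change in producer surplus = 420.25 - 2652.25 = -2232.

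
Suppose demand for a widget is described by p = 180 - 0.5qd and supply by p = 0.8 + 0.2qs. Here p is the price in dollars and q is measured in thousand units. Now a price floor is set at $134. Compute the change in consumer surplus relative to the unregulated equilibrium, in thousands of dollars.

-14268

Rearranging demand gives qd = 360 - 2p; rearranging supply gives qs = 5p - 4. Setting quantity demanded equal to quantity supplied, 360 - 2p = 5p - 4, gives p* = 52 and q* = 256.
Because the floor (134) lies above the market-clearing price, it is binding.
At p = 134: qd = 360 - 2·134 = 92 and qs = 5·134 - 4 = 666.
Consumer surplus without the control is ½ · (180 - 52) · 256 = 16384.
With the floor, consumers buy 92 units at 134, so CS = ½ · (180 - 134) · 92 = 2116.
Change in consumer surplus = 2116 - 16384 = -14268.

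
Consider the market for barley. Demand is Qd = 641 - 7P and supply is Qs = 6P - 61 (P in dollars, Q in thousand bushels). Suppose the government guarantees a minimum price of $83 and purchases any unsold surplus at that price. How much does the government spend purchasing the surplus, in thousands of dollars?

31291

In a free market, 641 - 7P = 6P - 61 gives the equilibrium P* = 54, Q* = 263.
Since 83 > 54, the floor is binding.
At P = 83: Qd = 641 - 7·83 = 60 and Qs = 6·83 - 61 = 437.
Surplus = Qs - Qd = 377.
Government expenditure = surplus × support price = 377 × 83 = 31291.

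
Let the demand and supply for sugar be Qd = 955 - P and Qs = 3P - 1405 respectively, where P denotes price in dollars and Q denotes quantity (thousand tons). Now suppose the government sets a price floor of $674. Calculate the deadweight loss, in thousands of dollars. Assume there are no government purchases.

4704

In a free market, 955 - P = 3P - 1405 gives the equilibrium P* = 590, Q* = 365.
The floor of 674 is above the equilibrium price 590, so it binds.
At P = 674: Qd = 955 - 674 = 281 and Qs = 3·674 - 1405 = 617.
Quantity traded falls to 281. At Q = 281 the demand price is 955 - 281 = 674 and the supply price is (1405 + 281)/3 = 562.
Deadweight loss = ½ · (674 - 562) · (365 - 281) = ½ · 112 · 84 = 4704.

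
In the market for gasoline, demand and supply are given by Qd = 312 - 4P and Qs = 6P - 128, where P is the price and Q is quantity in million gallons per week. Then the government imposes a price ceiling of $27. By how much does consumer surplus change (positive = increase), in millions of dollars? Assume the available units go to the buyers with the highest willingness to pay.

In a free market, 312 - 4P = 6P - 128 gives the equilibrium P* = 44, Q* = 136.
Since 27 < 44, the ceiling is binding.
At P = 27: Qd = 312 - 4·27 = 204 and Qs = 6·27 - 128 = 34.
Consumer surplus without the control is ½ · (78 - 44) · 136 = 2312.
With the ceiling, 34 units are sold at 27 (assume they go to the highest-value buyers). The demand price at Q = 34 is 69.5, so CS = ½ · [(78 - 27) + (69.5 - 27)] · 34 = 1589.5.
Change in consumer surplus = 1589.5 - 2312 = -722.5.

-722.5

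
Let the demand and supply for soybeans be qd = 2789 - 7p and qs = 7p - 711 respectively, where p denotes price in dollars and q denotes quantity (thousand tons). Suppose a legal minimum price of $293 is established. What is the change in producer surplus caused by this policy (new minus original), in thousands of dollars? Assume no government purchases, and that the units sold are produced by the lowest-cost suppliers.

Equilibrium: 2789 - 7p = 7p - 711, so 3500 = 14p and p* = 250, q* = 1039.
The floor of 293 is above the equilibrium price 250, so it binds.
At p = 293: qd = 2789 - 7·293 = 738 and qs = 7·293 - 711 = 1340.
Producer surplus without the control is ½ · (250 - 711/7) · 1039 = 1079521/14.
With the floor, 738 units are sold at 293. The supply price at q = 738 is 207, so PS = ½ · [(293 - 711/7) + (293 - 207)] · 738 = 716598/7.
Change in producer surplus = 716598/7 - 1079521/14 = 25262.5.

25262.5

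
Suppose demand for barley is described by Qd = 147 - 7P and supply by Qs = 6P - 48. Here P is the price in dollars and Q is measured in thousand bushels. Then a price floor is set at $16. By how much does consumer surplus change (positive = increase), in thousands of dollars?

-38.5

Equilibrium: 147 - 7P = 6P - 48, so 195 = 13P and P* = 15, Q* = 42.
The floor of 16 is above the equilibrium price 15, so it binds.
At P = 16: Qd = 147 - 7·16 = 35 and Qs = 6·16 - 48 = 48.
Consumer surplus without the control is ½ · (21 - 15) · 42 = 126.
With the floor, consumers buy 35 units at 16, so CS = ½ · (21 - 16) · 35 = 87.5.
Change in consumer surplus = 87.5 - 126 = -38.5.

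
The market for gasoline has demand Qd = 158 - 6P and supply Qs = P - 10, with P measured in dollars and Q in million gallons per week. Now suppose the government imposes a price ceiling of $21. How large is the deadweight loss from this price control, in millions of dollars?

5.25

Equilibrium: 158 - 6P = P - 10, so 168 = 7P and P* = 24, Q* = 14.
Since 21 < 24, the ceiling is binding.
At P = 21: Qd = 158 - 6·21 = 32 and Qs = 21 - 10 = 11.
Quantity traded falls to 11. At Q = 11 the demand price is (158 - 11)/6 = 24.5 and the supply price is 10 + 11 = 21.
Deadweight loss = ½ · (24.5 - 21) · (14 - 11) = ½ · 3.5 · 3 = 5.25.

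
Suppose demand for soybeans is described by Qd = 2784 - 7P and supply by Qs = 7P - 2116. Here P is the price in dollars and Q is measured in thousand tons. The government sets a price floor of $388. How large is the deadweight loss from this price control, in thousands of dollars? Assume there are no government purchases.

10108

In a free market, 2784 - 7P = 7P - 2116 gives the equilibrium P* = 350, Q* = 334.
Since 388 > 350, the floor is binding.
At P = 388: Qd = 2784 - 7·388 = 68 and Qs = 7·388 - 2116 = 600.
Quantity traded falls to 68. At Q = 68 the demand price is (2784 - 68)/7 = 388 and the supply price is (2116 + 68)/7 = 312.
Deadweight loss = ½ · (388 - 312) · (334 - 68) = ½ · 76 · 266 = 10108.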